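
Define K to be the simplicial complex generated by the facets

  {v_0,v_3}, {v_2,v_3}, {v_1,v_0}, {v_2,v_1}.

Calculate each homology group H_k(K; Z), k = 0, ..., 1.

Take the total order v_0 < v_1 < v_2 < v_3 on the vertex set. Then K (dimension 1) consists of the simplices:

  0-simplices (4): [v_0], [v_1], [v_2], [v_3]
  1-simplices (4): [v_0,v_1], [v_0,v_3], [v_1,v_2], [v_2,v_3]

giving chain groups C_0 ≅ Z^4, C_1 ≅ Z^4.

Boundary ∂_1: C_1 → C_0 sends each edge [p,q] (with p < q) to q − p.
This gives a 4×4 integer matrix of rank 3; reducing to Smith normal form yields diagonal entries (1,1,1).

Now H_k = ker ∂_k / im ∂_{k+1}, so:

  H_0: rank C_0 − rank ∂_1 = 4 − 3 = 1, and the invariant factors of ∂_1 are all 1, so H_0 = Z.
  H_1: rank ker ∂_1 − rank ∂_2 = (4 − 3) − 0 = 1, and there is no ∂_2, so H_1 = Z.

(K is a triangulation of the circle S^1.)

H_0 ≅ Z,  H_1 ≅ Z.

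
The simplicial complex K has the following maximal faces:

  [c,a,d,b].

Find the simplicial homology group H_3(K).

H_3 = 0.

Order the vertices as a < b < c < d. Listing each simplex with vertices in this order, K has dimension 3 with simplices:

  0-simplices (4): a, b, c, d
  1-simplices (6): ab, ac, ad, bc, bd, cd
  2-simplices (4): abc, abd, acd, bcd
  3-simplices (1): abcd

Hence C_0 ≅ Z^4, C_1 ≅ Z^6, C_2 ≅ Z^4, C_3 ≅ Z^1.

The boundary map ∂_1: C_1 → C_0 is given by ∂[p,q] = [q] − [p].
The 4×6 boundary matrix has rank 3 and Smith normal form diag(1,1,1).

Boundary ∂_2: C_2 → C_1 sends each 2-simplex [p,q,r] to [q,r] − [p,r] + [p,q]. For instance
  ∂bcd = cd − bd + bc,
  ∂abc = bc − ac + ab.
The resulting 6×4 matrix has rank 3, and its Smith normal form has invariant factors (1,1,1).

The boundary map ∂_3: C_3 → C_2 sends each 3-simplex σ to the alternating sum Σ_i (−1)^i (σ with its i-th vertex removed). For instance
  ∂abcd = bcd − acd + abd − abc.
The 4×1 boundary matrix has rank 1 and Smith normal form diag(1).

Computing H_k = (kernel of ∂_k) / (image of ∂_{k+1}):

  H_3: rank ker ∂_3 − rank ∂_4 = (1 − 1) − 0 = 0, and there is no ∂_4, so H_3 ≅ 0.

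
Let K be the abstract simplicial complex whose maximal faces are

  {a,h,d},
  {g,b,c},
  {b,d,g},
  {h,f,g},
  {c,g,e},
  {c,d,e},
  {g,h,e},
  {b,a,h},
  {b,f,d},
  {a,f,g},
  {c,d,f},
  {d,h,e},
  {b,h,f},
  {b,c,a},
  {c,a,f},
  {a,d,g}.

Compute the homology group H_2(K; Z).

K has 8 vertices, 24 edges, 16 triangles.
rank ∂_2 = 15, rank ∂_3 = 0 ⇒ b_2 = 16 − 15 − 0 = 1. So H_2 ≅ Z.

H_2 = Z.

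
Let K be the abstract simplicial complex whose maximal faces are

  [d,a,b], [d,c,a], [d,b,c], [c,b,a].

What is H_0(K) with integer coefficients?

H_0 = Z.

Fix the vertex order a < b < c < d and write every simplex with vertices in increasing order. Then dim K = 2 and the simplices of K are:

  0-simplices (4): a, b, c, d
  1-simplices (6): ab, ac, ad, bc, bd, cd
  2-simplices (4): abc, abd, acd, bcd

Hence C_0 ≅ Z^4, C_1 ≅ Z^6, C_2 ≅ Z^4.

Boundary ∂_1: C_1 → C_0 maps an edge to its endpoints' difference, ∂[p,q] = q − p. For instance
  ∂ad = d − a.
This gives a 4×6 integer matrix of rank 3; reducing to Smith normal form yields diagonal entries (1,1,1).

∂_2: C_2 → C_1 maps a triangle to the signed sum of its edges. For instance
  ∂bcd = cd − bd + bc,
  ∂acd = cd − ad + ac.
This gives a 6×4 integer matrix of rank 3; reducing to Smith normal form yields diagonal entries (1,1,1).

Computing H_k = (kernel of ∂_k) / (image of ∂_{k+1}):

  H_0: rank C_0 − rank ∂_1 = 4 − 3 = 1, and the invariant factors of ∂_1 are all 1, so H_0 = Z.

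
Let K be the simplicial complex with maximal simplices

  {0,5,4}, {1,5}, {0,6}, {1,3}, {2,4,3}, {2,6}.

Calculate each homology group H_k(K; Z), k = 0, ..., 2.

H_0 ≅ Z,  H_1 ≅ Z^2,  H_2 = 0.

Fix the vertex order 0 < 1 < 2 < 3 < 4 < 5 < 6 and write every simplex with vertices in increasing order. Then dim K = 2 and the simplices of K are:

  0-simplices (7): [0], [1], [2], [3], [4], [5], [6]
  1-simplices (10): [0,4], [0,5], [0,6], [1,3], [1,5], [2,3], [2,4], [2,6], [3,4], [4,5]
  2-simplices (2): [0,4,5], [2,3,4]

so the chain groups are C_0 ≅ Z^7, C_1 ≅ Z^10, C_2 ≅ Z^2.

∂_1: C_1 → C_0 maps an edge to its endpoints' difference, ∂[p,q] = q − p. For instance
  ∂[2,4] = [4] − [2].
The 7×10 boundary matrix has rank 6 and Smith normal form diag(1,1,1,1,1,1).

∂_2: C_2 → C_1 maps a triangle to the signed sum of its edges. For instance
  ∂[2,3,4] = [3,4] − [2,4] + [2,3],
  ∂[0,4,5] = [4,5] − [0,5] + [0,4].
The 10×2 boundary matrix has rank 2 and Smith normal form diag(1,1).

From H_k ≅ ker(∂_k) / im(∂_{k+1}) we obtain:

  H_0: rank C_0 − rank ∂_1 = 7 − 6 = 1, and the invariant factors of ∂_1 are all 1, so H_0 ≅ Z.
  H_1: rank ker ∂_1 − rank ∂_2 = (10 − 6) − 2 = 2, and the invariant factors of ∂_2 are all 1, so H_1 ≅ Z^2.
  H_2: rank ker ∂_2 − rank ∂_3 = (2 − 2) − 0 = 0, and there is no ∂_3, so H_2 ≅ 0.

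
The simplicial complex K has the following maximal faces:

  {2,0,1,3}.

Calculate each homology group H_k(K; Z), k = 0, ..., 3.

K has 4 vertices, 6 edges, 4 triangles, 1 3-simplex.
rank ∂_0 = 0, rank ∂_1 = 3 ⇒ b_0 = 4 − 0 − 3 = 1; all invariant factors of ∂_1 are 1 so no torsion. So H_0 = Z.
rank ∂_1 = 3, rank ∂_2 = 3 ⇒ b_1 = 6 − 3 − 3 = 0; all invariant factors of ∂_2 are 1 so no torsion. So H_1 = 0.
rank ∂_2 = 3, rank ∂_3 = 1 ⇒ b_2 = 4 − 3 − 1 = 0; all invariant factors of ∂_3 are 1 so no torsion. So H_2 = 0.
rank ∂_3 = 1, rank ∂_4 = 0 ⇒ b_3 = 1 − 1 − 0 = 0. So H_3 = 0.

H_0 = Z,  H_1 = 0,  H_2 = 0,  H_3 = 0.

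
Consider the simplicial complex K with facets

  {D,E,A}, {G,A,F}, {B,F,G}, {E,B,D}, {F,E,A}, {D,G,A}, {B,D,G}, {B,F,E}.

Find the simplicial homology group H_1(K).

Fix the vertex order A < B < D < E < F < G and write every simplex with vertices in increasing order. Then dim K = 2 and the simplices of K are:

  0-simplices (6): A, B, D, E, F, G
  1-simplices (12): AD, AE, AF, AG, BD, BE, BF, BG, DE, DG, EF, FG
  2-simplices (8): ADE, ADG, AEF, AFG, BDE, BDG, BEF, BFG

so the chain groups are C_0 ≅ Z^6, C_1 ≅ Z^12, C_2 ≅ Z^8.

∂_1: C_1 → C_0 maps an edge to its endpoints' difference, ∂[p,q] = q − p.
The resulting 6×12 matrix has rank 5, and its Smith normal form has invariant factors (1,1,1,1,1).

The boundary map ∂_2: C_2 → C_1 sends each 2-simplex [p,q,r] to [q,r] − [p,r] + [p,q]. For instance
  ∂ADG = DG − AG + AD,
  ∂ADE = DE − AE + AD.
This gives a 12×8 integer matrix of rank 7; reducing to Smith normal form yields diagonal entries (1,1,1,1,1,1,1).

Now H_k = ker ∂_k / im ∂_{k+1}, so:

  H_1: rank ker ∂_1 − rank ∂_2 = (12 − 5) − 7 = 0, and the invariant factors of ∂_2 are all 1, so H_1 ≅ 0.

H_1 ≅ 0.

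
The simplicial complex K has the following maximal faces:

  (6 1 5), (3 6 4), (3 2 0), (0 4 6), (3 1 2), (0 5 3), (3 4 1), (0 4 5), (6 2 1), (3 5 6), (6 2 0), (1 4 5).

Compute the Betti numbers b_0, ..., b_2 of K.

We work with the vertex ordering 0 < 1 < 2 < 3 < 4 < 5 < 6. The simplices of K, each written with vertices in increasing order, are:

  0-simplices (7): [0], [1], [2], [3], [4], [5], [6]
  1-simplices (18): [0,2], [0,3], [0,4], [0,5], [0,6], [1,2], [1,3], [1,4], [1,5], [1,6], [2,3], [2,6], [3,4], [3,5], [3,6], [4,5], [4,6], [5,6]
  2-simplices (12): [0,2,3], [0,2,6], [0,3,5], [0,4,5], [0,4,6], [1,2,3], [1,2,6], [1,3,4], [1,4,5], [1,5,6], [3,4,6], [3,5,6]

Hence C_0 ≅ Z^7, C_1 ≅ Z^18, C_2 ≅ Z^12.

∂_1: C_1 → C_0 sends each edge [p,q] (with p < q) to q − p.
This gives a 7×18 integer matrix of rank 6; reducing to Smith normal form yields diagonal entries (1,1,1,1,1,1).

∂_2: C_2 → C_1 sends each 2-simplex [p,q,r] to [q,r] − [p,r] + [p,q]. For instance
  ∂[1,5,6] = [5,6] − [1,6] + [1,5],
  ∂[1,4,5] = [4,5] − [1,5] + [1,4].
The 18×12 boundary matrix has rank 12 and Smith normal form diag(1,1,1,1,1,1,1,1,1,1,1,2).

Computing H_k = (kernel of ∂_k) / (image of ∂_{k+1}):

  H_0: rank C_0 − rank ∂_1 = 7 − 6 = 1, and the invariant factors of ∂_1 are all 1, so H_0 ≅ Z.
  H_1: rank ker ∂_1 − rank ∂_2 = (18 − 6) − 12 = 0, and ∂_2 has invariant factor 2 > 1, so H_1 ≅ Z/2.
  H_2: rank ker ∂_2 − rank ∂_3 = (12 − 12) − 0 = 0, and there is no ∂_3, so H_2 ≅ 0.

As a check, the Euler characteristic is 7 − 18 + 12 = 1, which agrees with 1 − 0 + 0 = 1.

Hence the Betti numbers are b_0 = 1, b_1 = 0, b_2 = 0.

b_0 = 1, b_1 = 0, b_2 = 0.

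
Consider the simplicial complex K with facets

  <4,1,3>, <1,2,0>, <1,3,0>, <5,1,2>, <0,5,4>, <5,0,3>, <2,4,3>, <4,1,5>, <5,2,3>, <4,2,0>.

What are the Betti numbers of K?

b_0 = 1, b_1 = 0, b_2 = 0.

We work with the vertex ordering 0 < 1 < 2 < 3 < 4 < 5. The simplices of K, each written with vertices in increasing order, are:

  0-simplices (6): [0], [1], [2], [3], [4], [5]
  1-simplices (15): [0,1], [0,2], [0,3], [0,4], [0,5], [1,2], [1,3], [1,4], [1,5], [2,3], [2,4], [2,5], [3,4], [3,5], [4,5]
  2-simplices (10): [0,1,2], [0,1,3], [0,2,4], [0,3,5], [0,4,5], [1,2,5], [1,3,4], [1,4,5], [2,3,4], [2,3,5]

so the chain groups are C_0 ≅ Z^6, C_1 ≅ Z^15, C_2 ≅ Z^10.

∂_1: C_1 → C_0 sends each edge [p,q] (with p < q) to q − p. For instance
  ∂[0,2] = [2] − [0].
This gives a 6×15 integer matrix of rank 5; reducing to Smith normal form yields diagonal entries (1,1,1,1,1).

Boundary ∂_2: C_2 → C_1 acts by ∂[p,q,r] = [q,r] − [p,r] + [p,q]. For instance
  ∂[1,3,4] = [3,4] − [1,4] + [1,3],
  ∂[0,4,5] = [4,5] − [0,5] + [0,4].
The resulting 15×10 matrix has rank 10, and its Smith normal form has invariant factors (1,1,1,1,1,1,1,1,1,2).

Computing H_k = (kernel of ∂_k) / (image of ∂_{k+1}):

  H_0: rank C_0 − rank ∂_1 = 6 − 5 = 1, and the invariant factors of ∂_1 are all 1, so H_0 ≅ Z.
  H_1: rank ker ∂_1 − rank ∂_2 = (15 − 5) − 10 = 0, and ∂_2 has invariant factor 2 > 1, so H_1 ≅ Z/2.
  H_2: rank ker ∂_2 − rank ∂_3 = (10 − 10) − 0 = 0, and there is no ∂_3, so H_2 ≅ 0.

Hence the Betti numbers are b_0 = 1, b_1 = 0, b_2 = 0.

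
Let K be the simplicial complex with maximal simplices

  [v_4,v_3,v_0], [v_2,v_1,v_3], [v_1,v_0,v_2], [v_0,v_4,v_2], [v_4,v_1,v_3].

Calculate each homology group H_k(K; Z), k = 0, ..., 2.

H_0 ≅ Z,  H_1 ≅ Z,  H_2 = 0.

Order the vertices as v_0 < v_1 < v_2 < v_3 < v_4. Listing each simplex with vertices in this order, K has dimension 2 with simplices:

  0-simplices (5): [v_0], [v_1], [v_2], [v_3], [v_4]
  1-simplices (10): [v_0,v_1], [v_0,v_2], [v_0,v_3], [v_0,v_4], [v_1,v_2], [v_1,v_3], [v_1,v_4], [v_2,v_3], [v_2,v_4], [v_3,v_4]
  2-simplices (5): [v_0,v_1,v_2], [v_0,v_2,v_4], [v_0,v_3,v_4], [v_1,v_2,v_3], [v_1,v_3,v_4]

so the chain groups are C_0 ≅ Z^5, C_1 ≅ Z^10, C_2 ≅ Z^5.

Boundary ∂_1: C_1 → C_0 sends each edge [p,q] (with p < q) to q − p. For instance
  ∂[v_2,v_4] = [v_4] − [v_2].
The 5×10 boundary matrix has rank 4 and Smith normal form diag(1,1,1,1).

∂_2: C_2 → C_1 acts by ∂[p,q,r] = [q,r] − [p,r] + [p,q]. For instance
  ∂[v_0,v_2,v_4] = [v_2,v_4] − [v_0,v_4] + [v_0,v_2],
  ∂[v_0,v_3,v_4] = [v_3,v_4] − [v_0,v_4] + [v_0,v_3].
The resulting 10×5 matrix has rank 5, and its Smith normal form has invariant factors (1,1,1,1,1).

From H_k ≅ ker(∂_k) / im(∂_{k+1}) we obtain:

  H_0: rank C_0 − rank ∂_1 = 5 − 4 = 1, and the invariant factors of ∂_1 are all 1, so H_0 ≅ Z.
  H_1: rank ker ∂_1 − rank ∂_2 = (10 − 4) − 5 = 1, and the invariant factors of ∂_2 are all 1, so H_1 ≅ Z.
  H_2: rank ker ∂_2 − rank ∂_3 = (5 − 5) − 0 = 0, and there is no ∂_3, so H_2 ≅ 0.

(K is a triangulation of the Möbius band.)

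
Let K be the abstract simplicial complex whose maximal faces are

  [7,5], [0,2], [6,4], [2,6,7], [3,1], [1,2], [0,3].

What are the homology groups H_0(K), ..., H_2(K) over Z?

H_0 = Z,  H_1 = Z,  H_2 = 0.

Fix the vertex order 0 < 1 < 2 < 3 < 4 < 5 < 6 < 7 and write every simplex with vertices in increasing order. Then dim K = 2 and the simplices of K are:

  0-simplices (8): [0], [1], [2], [3], [4], [5], [6], [7]
  1-simplices (9): [0,2], [0,3], [1,2], [1,3], [2,6], [2,7], [4,6], [5,7], [6,7]
  2-simplices (1): [2,6,7]

so the chain groups are C_0 ≅ Z^8, C_1 ≅ Z^9, C_2 ≅ Z^1.

∂_1: C_1 → C_0 is given by ∂[p,q] = [q] − [p]. For instance
  ∂[2,7] = [7] − [2].
As a 8×9 matrix over Z this has rank 7, with invariant factors (1,1,1,1,1,1,1).

Boundary ∂_2: C_2 → C_1 maps a triangle to the signed sum of its edges. For instance
  ∂[2,6,7] = [6,7] − [2,7] + [2,6].
As a 9×1 matrix over Z this has rank 1, with invariant factors (1).

Computing H_k = (kernel of ∂_k) / (image of ∂_{k+1}):

  H_0: rank C_0 − rank ∂_1 = 8 − 7 = 1, and the invariant factors of ∂_1 are all 1, so H_0 ≅ Z.
  H_1: rank ker ∂_1 − rank ∂_2 = (9 − 7) − 1 = 1, and the invariant factors of ∂_2 are all 1, so H_1 ≅ Z.
  H_2: rank ker ∂_2 − rank ∂_3 = (1 − 1) − 0 = 0, and there is no ∂_3, so H_2 ≅ 0.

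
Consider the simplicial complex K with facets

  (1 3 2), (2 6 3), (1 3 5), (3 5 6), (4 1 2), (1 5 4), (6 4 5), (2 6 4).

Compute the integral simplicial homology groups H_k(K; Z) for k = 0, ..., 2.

H_0 = Z,  H_1 = 0,  H_2 = Z.

Take the total order 1 < 2 < 3 < 4 < 5 < 6 on the vertex set. Then K (dimension 2) consists of the simplices:

  0-simplices (6): [1], [2], [3], [4], [5], [6]
  1-simplices (12): [1,2], [1,3], [1,4], [1,5], [2,3], [2,4], [2,6], [3,5], [3,6], [4,5], [4,6], [5,6]
  2-simplices (8): [1,2,3], [1,2,4], [1,3,5], [1,4,5], [2,3,6], [2,4,6], [3,5,6], [4,5,6]

so the chain groups are C_0 ≅ Z^6, C_1 ≅ Z^12, C_2 ≅ Z^8.

Boundary ∂_1: C_1 → C_0 is given by ∂[p,q] = [q] − [p]. For instance
  ∂[1,4] = [4] − [1].
This gives a 6×12 integer matrix of rank 5; reducing to Smith normal form yields diagonal entries (1,1,1,1,1).

The boundary map ∂_2: C_2 → C_1 acts by ∂[p,q,r] = [q,r] − [p,r] + [p,q]. For instance
  ∂[2,4,6] = [4,6] − [2,6] + [2,4],
  ∂[1,3,5] = [3,5] − [1,5] + [1,3].
This gives a 12×8 integer matrix of rank 7; reducing to Smith normal form yields diagonal entries (1,1,1,1,1,1,1).

Computing H_k = (kernel of ∂_k) / (image of ∂_{k+1}):

  H_0: rank C_0 − rank ∂_1 = 6 − 5 = 1, and the invariant factors of ∂_1 are all 1, so H_0 ≅ Z.
  H_1: rank ker ∂_1 − rank ∂_2 = (12 − 5) − 7 = 0, and the invariant factors of ∂_2 are all 1, so H_1 ≅ 0.
  H_2: rank ker ∂_2 − rank ∂_3 = (8 − 7) − 0 = 1, and there is no ∂_3, so H_2 ≅ Z.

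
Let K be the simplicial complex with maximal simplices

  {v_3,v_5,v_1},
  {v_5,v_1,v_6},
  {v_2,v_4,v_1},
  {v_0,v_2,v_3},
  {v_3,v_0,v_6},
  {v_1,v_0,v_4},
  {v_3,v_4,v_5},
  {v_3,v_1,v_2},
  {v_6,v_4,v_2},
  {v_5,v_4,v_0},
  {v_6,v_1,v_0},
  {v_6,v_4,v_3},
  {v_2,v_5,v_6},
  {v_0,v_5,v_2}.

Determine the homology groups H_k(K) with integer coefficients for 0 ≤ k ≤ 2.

We work with the vertex ordering v_0 < v_1 < v_2 < v_3 < v_4 < v_5 < v_6. The simplices of K, each written with vertices in increasing order, are:

  0-simplices (7): [v_0], [v_1], [v_2], [v_3], [v_4], [v_5], [v_6]
  1-simplices (21): (21 of them)
  2-simplices (14): (14 of them)

giving chain groups C_0 ≅ Z^7, C_1 ≅ Z^21, C_2 ≅ Z^14.

The boundary map ∂_1: C_1 → C_0 is given by ∂[p,q] = [q] − [p].
This gives a 7×21 integer matrix of rank 6; reducing to Smith normal form yields diagonal entries (1,1,1,1,1,1).

∂_2: C_2 → C_1 acts by ∂[p,q,r] = [q,r] − [p,r] + [p,q]. For instance
  ∂[v_3,v_4,v_5] = [v_4,v_5] − [v_3,v_5] + [v_3,v_4],
  ∂[v_0,v_4,v_5] = [v_4,v_5] − [v_0,v_5] + [v_0,v_4].
The resulting 21×14 matrix has rank 13, and its Smith normal form has invariant factors (1,1,1,1,1,1,1,1,1,1,1,1,1).

Computing H_k = (kernel of ∂_k) / (image of ∂_{k+1}):

  H_0: rank C_0 − rank ∂_1 = 7 − 6 = 1, and the invariant factors of ∂_1 are all 1, so H_0 ≅ Z.
  H_1: rank ker ∂_1 − rank ∂_2 = (21 − 6) − 13 = 2, and the invariant factors of ∂_2 are all 1, so H_1 ≅ Z^2.
  H_2: rank ker ∂_2 − rank ∂_3 = (14 − 13) − 0 = 1, and there is no ∂_3, so H_2 ≅ Z.

H_0 ≅ Z,  H_1 ≅ Z^2,  H_2 ≅ Z.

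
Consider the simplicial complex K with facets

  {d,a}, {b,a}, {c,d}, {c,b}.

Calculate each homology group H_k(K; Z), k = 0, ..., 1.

We work with the vertex ordering a < b < c < d. The simplices of K, each written with vertices in increasing order, are:

  0-simplices (4): a, b, c, d
  1-simplices (4): ab, ad, bc, cd

so the chain groups are C_0 ≅ Z^4, C_1 ≅ Z^4.

The boundary map ∂_1: C_1 → C_0 sends each edge [p,q] (with p < q) to q − p. For instance
  ∂cd = d − c.
The 4×4 boundary matrix has rank 3 and Smith normal form diag(1,1,1).

Computing H_k = (kernel of ∂_k) / (image of ∂_{k+1}):

  H_0: rank C_0 − rank ∂_1 = 4 − 3 = 1, and the invariant factors of ∂_1 are all 1, so H_0 ≅ Z.
  H_1: rank ker ∂_1 − rank ∂_2 = (4 − 3) − 0 = 1, and there is no ∂_2, so H_1 ≅ Z.

As a check, the Euler characteristic is 4 − 4 = 0, which agrees with 1 − 1 = 0.
(K is a triangulation of the circle S^1.)

H_0 = Z,  H_1 = Z.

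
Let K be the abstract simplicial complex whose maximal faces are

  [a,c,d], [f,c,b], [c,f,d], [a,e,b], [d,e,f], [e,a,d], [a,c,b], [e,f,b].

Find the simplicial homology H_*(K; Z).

Take the total order a < b < c < d < e < f on the vertex set. Then K (dimension 2) consists of the simplices:

  0-simplices (6): a, b, c, d, e, f
  1-simplices (12): ab, ac, ad, ae, bc, be, bf, cd, cf, de, df, ef
  2-simplices (8): abc, abe, acd, ade, bcf, bef, cdf, def

giving chain groups C_0 ≅ Z^6, C_1 ≅ Z^12, C_2 ≅ Z^8.

∂_1: C_1 → C_0 sends each edge [p,q] (with p < q) to q − p. For instance
  ∂be = e − b.
The 6×12 boundary matrix has rank 5 and Smith normal form diag(1,1,1,1,1).

The boundary map ∂_2: C_2 → C_1 sends each 2-simplex [p,q,r] to [q,r] − [p,r] + [p,q]. For instance
  ∂def = ef − df + de,
  ∂abe = be − ae + ab.
As a 12×8 matrix over Z this has rank 7, with invariant factors (1,1,1,1,1,1,1).

From H_k ≅ ker(∂_k) / im(∂_{k+1}) we obtain:

  H_0: rank C_0 − rank ∂_1 = 6 − 5 = 1, and the invariant factors of ∂_1 are all 1, so H_0 ≅ Z.
  H_1: rank ker ∂_1 − rank ∂_2 = (12 − 5) − 7 = 0, and the invariant factors of ∂_2 are all 1, so H_1 ≅ 0.
  H_2: rank ker ∂_2 − rank ∂_3 = (8 − 7) − 0 = 1, and there is no ∂_3, so H_2 ≅ Z.

H_0 = Z,  H_1 = 0,  H_2 = Z.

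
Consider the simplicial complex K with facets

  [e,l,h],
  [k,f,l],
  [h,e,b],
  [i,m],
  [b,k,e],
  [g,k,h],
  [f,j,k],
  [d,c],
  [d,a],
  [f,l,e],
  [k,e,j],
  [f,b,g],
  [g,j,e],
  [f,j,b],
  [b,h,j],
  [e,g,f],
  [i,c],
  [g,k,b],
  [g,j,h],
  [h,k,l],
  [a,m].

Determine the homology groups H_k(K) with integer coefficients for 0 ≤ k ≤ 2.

H_0 ≅ Z^2,  H_1 ≅ Z^3,  H_2 ≅ Z.

Fix the vertex order a < b < c < d < e < f < g < h < i < j < k < l < m and write every simplex with vertices in increasing order. Then dim K = 2 and the simplices of K are:

  0-simplices (13): a, b, c, d, e, f, g, h, i, j, k, l, m
  1-simplices (29): ad, am, be, bf, bg, bh, bj, bk, cd, ci, ef, eg, eh, ej, ek, el, fg, fj, fk, fl, gh, gj, gk, hj, hk, hl, im, jk, kl
  2-simplices (16): beh, bek, bfg, bfj, bgk, bhj, efg, efl, egj, ehl, ejk, fjk, fkl, ghj, ghk, hkl

giving chain groups C_0 ≅ Z^13, C_1 ≅ Z^29, C_2 ≅ Z^16.

∂_1: C_1 → C_0 sends each edge [p,q] (with p < q) to q − p. For instance
  ∂bf = f − b.
The 13×29 boundary matrix has rank 11 and Smith normal form diag(1,1,1,1,1,1,1,1,1,1,1).

Boundary ∂_2: C_2 → C_1 maps a triangle to the signed sum of its edges. For instance
  ∂ejk = jk − ek + ej,
  ∂bhj = hj − bj + bh.
As a 29×16 matrix over Z this has rank 15, with invariant factors (1,1,1,1,1,1,1,1,1,1,1,1,1,1,1).

Computing H_k = (kernel of ∂_k) / (image of ∂_{k+1}):

  H_0: rank C_0 − rank ∂_1 = 13 − 11 = 2, and the invariant factors of ∂_1 are all 1, so H_0 = Z^2.
  H_1: rank ker ∂_1 − rank ∂_2 = (29 − 11) − 15 = 3, and the invariant factors of ∂_2 are all 1, so H_1 = Z^3.
  H_2: rank ker ∂_2 − rank ∂_3 = (16 − 15) − 0 = 1, and there is no ∂_3, so H_2 = Z.

As a check, the Euler characteristic is 13 − 29 + 16 = 0, which agrees with 2 − 3 + 1 = 0.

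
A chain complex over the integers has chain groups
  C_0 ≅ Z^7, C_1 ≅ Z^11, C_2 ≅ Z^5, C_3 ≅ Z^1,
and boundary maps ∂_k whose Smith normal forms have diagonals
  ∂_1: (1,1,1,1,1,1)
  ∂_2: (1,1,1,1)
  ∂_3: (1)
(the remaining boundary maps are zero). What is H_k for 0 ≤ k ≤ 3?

H_0: b_0 = 7 − 0 − 6 = 1; torsion from ∂_1 factors > 1: none. So H_0 = Z.
H_1: b_1 = 11 − 6 − 4 = 1; torsion from ∂_2 factors > 1: none. So H_1 = Z.
H_2: b_2 = 5 − 4 − 1 = 0; torsion from ∂_3 factors > 1: none. So H_2 = 0.
H_3: b_3 = 1 − 1 − 0 = 0; torsion from ∂_4 factors > 1: none. So H_3 = 0.

H_0 = Z,  H_1 = Z,  H_2 = 0,  H_3 = 0.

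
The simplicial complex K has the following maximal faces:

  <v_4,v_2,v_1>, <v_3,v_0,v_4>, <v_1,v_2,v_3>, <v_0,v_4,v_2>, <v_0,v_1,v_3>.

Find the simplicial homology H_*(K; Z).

Take the total order v_0 < v_1 < v_2 < v_3 < v_4 on the vertex set. Then K (dimension 2) consists of the simplices:

  0-simplices (5): [v_0], [v_1], [v_2], [v_3], [v_4]
  1-simplices (10): [v_0,v_1], [v_0,v_2], [v_0,v_3], [v_0,v_4], [v_1,v_2], [v_1,v_3], [v_1,v_4], [v_2,v_3], [v_2,v_4], [v_3,v_4]
  2-simplices (5): [v_0,v_1,v_3], [v_0,v_2,v_4], [v_0,v_3,v_4], [v_1,v_2,v_3], [v_1,v_2,v_4]

giving chain groups C_0 ≅ Z^5, C_1 ≅ Z^10, C_2 ≅ Z^5.

∂_1: C_1 → C_0 maps an edge to its endpoints' difference, ∂[p,q] = q − p.
The 5×10 boundary matrix has rank 4 and Smith normal form diag(1,1,1,1).

Boundary ∂_2: C_2 → C_1 maps a triangle to the signed sum of its edges. For instance
  ∂[v_0,v_2,v_4] = [v_2,v_4] − [v_0,v_4] + [v_0,v_2],
  ∂[v_1,v_2,v_4] = [v_2,v_4] − [v_1,v_4] + [v_1,v_2].
As a 10×5 matrix over Z this has rank 5, with invariant factors (1,1,1,1,1).

Reading off H_k = ker ∂_k / im ∂_{k+1}:

  H_0: rank C_0 − rank ∂_1 = 5 − 4 = 1, and the invariant factors of ∂_1 are all 1, so H_0 ≅ Z.
  H_1: rank ker ∂_1 − rank ∂_2 = (10 − 4) − 5 = 1, and the invariant factors of ∂_2 are all 1, so H_1 ≅ Z.
  H_2: rank ker ∂_2 − rank ∂_3 = (5 − 5) − 0 = 0, and there is no ∂_3, so H_2 ≅ 0.

As a check, the Euler characteristic is 5 − 10 + 5 = 0, which agrees with 1 − 1 + 0 = 0.
(K is a triangulation of the Möbius band.)

H_0 = Z,  H_1 = Z,  H_2 = 0.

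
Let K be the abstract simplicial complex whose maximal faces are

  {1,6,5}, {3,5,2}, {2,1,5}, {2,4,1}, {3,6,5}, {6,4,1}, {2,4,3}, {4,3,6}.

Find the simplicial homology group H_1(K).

Order the vertices as 1 < 2 < 3 < 4 < 5 < 6. Listing each simplex with vertices in this order, K has dimension 2 with simplices:

  0-simplices (6): [1], [2], [3], [4], [5], [6]
  1-simplices (12): [1,2], [1,4], [1,5], [1,6], [2,3], [2,4], [2,5], [3,4], [3,5], [3,6], [4,6], [5,6]
  2-simplices (8): [1,2,4], [1,2,5], [1,4,6], [1,5,6], [2,3,4], [2,3,5], [3,4,6], [3,5,6]

so the chain groups are C_0 ≅ Z^6, C_1 ≅ Z^12, C_2 ≅ Z^8.

Boundary ∂_1: C_1 → C_0 maps an edge to its endpoints' difference, ∂[p,q] = q − p.
As a 6×12 matrix over Z this has rank 5, with invariant factors (1,1,1,1,1).

The boundary map ∂_2: C_2 → C_1 sends each 2-simplex [p,q,r] to [q,r] − [p,r] + [p,q]. For instance
  ∂[1,5,6] = [5,6] − [1,6] + [1,5],
  ∂[3,5,6] = [5,6] − [3,6] + [3,5].
As a 12×8 matrix over Z this has rank 7, with invariant factors (1,1,1,1,1,1,1).

Reading off H_k = ker ∂_k / im ∂_{k+1}:

  H_1: rank ker ∂_1 − rank ∂_2 = (12 − 5) − 7 = 0, and the invariant factors of ∂_2 are all 1, so H_1 = 0.

H_1 = 0.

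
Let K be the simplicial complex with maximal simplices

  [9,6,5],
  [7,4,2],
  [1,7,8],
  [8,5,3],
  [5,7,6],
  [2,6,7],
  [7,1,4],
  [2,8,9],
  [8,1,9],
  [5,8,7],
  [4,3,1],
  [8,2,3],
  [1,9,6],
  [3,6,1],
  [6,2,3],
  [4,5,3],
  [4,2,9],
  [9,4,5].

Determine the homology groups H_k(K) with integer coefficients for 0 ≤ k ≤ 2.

Take the total order 1 < 2 < 3 < 4 < 5 < 6 < 7 < 8 < 9 on the vertex set. Then K (dimension 2) consists of the simplices:

  0-simplices (9): [1], [2], [3], [4], [5], [6], [7], [8], [9]
  1-simplices (27): (27 of them)
  2-simplices (18): [1,3,4], [1,3,6], [1,4,7], [1,6,9], [1,7,8], [1,8,9], [2,3,6], [2,3,8], [2,4,7], [2,4,9], [2,6,7], [2,8,9], [3,4,5], [3,5,8], [4,5,9], [5,6,7], [5,6,9], [5,7,8]

giving chain groups C_0 ≅ Z^9, C_1 ≅ Z^27, C_2 ≅ Z^18.

Boundary ∂_1: C_1 → C_0 sends each edge [p,q] (with p < q) to q − p.
As a 9×27 matrix over Z this has rank 8, with invariant factors (1,1,1,1,1,1,1,1).

∂_2: C_2 → C_1 maps a triangle to the signed sum of its edges. For instance
  ∂[1,7,8] = [7,8] − [1,8] + [1,7],
  ∂[2,8,9] = [8,9] − [2,9] + [2,8].
This gives a 27×18 integer matrix of rank 17; reducing to Smith normal form yields diagonal entries (1,1,1,1,1,1,1,1,1,1,1,1,1,1,1,1,1).

Now H_k = ker ∂_k / im ∂_{k+1}, so:

  H_0: rank C_0 − rank ∂_1 = 9 − 8 = 1, and the invariant factors of ∂_1 are all 1, so H_0 = Z.
  H_1: rank ker ∂_1 − rank ∂_2 = (27 − 8) − 17 = 2, and the invariant factors of ∂_2 are all 1, so H_1 = Z^2.
  H_2: rank ker ∂_2 − rank ∂_3 = (18 − 17) − 0 = 1, and there is no ∂_3, so H_2 = Z.

H_0 = Z,  H_1 = Z^2,  H_2 = Z.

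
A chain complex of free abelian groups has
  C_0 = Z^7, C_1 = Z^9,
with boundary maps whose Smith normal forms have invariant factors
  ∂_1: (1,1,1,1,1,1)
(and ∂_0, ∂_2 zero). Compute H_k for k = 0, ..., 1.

H_0 ≅ Z,  H_1 ≅ Z^3.

H_0: b_0 = 7 − 0 − 6 = 1; torsion from ∂_1 factors > 1: none. So H_0 ≅ Z.
H_1: b_1 = 9 − 6 − 0 = 3; torsion from ∂_2 factors > 1: none. So H_1 ≅ Z^3.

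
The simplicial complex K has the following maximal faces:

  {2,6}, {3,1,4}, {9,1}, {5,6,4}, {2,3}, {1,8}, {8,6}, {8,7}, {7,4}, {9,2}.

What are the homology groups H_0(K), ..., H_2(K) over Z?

H_0 = Z,  H_1 = Z^4,  H_2 = 0.

We work with the vertex ordering 1 < 2 < 3 < 4 < 5 < 6 < 7 < 8 < 9. The simplices of K, each written with vertices in increasing order, are:

  0-simplices (9): [1], [2], [3], [4], [5], [6], [7], [8], [9]
  1-simplices (14): [1,3], [1,4], [1,8], [1,9], [2,3], [2,6], [2,9], [3,4], [4,5], [4,6], [4,7], [5,6], [6,8], [7,8]
  2-simplices (2): [1,3,4], [4,5,6]

giving chain groups C_0 ≅ Z^9, C_1 ≅ Z^14, C_2 ≅ Z^2.

Boundary ∂_1: C_1 → C_0 is given by ∂[p,q] = [q] − [p].
The 9×14 boundary matrix has rank 8 and Smith normal form diag(1,1,1,1,1,1,1,1).

Boundary ∂_2: C_2 → C_1 maps a triangle to the signed sum of its edges. For instance
  ∂[4,5,6] = [5,6] − [4,6] + [4,5],
  ∂[1,3,4] = [3,4] − [1,4] + [1,3].
As a 14×2 matrix over Z this has rank 2, with invariant factors (1,1).

Reading off H_k = ker ∂_k / im ∂_{k+1}:

  H_0: rank C_0 − rank ∂_1 = 9 − 8 = 1, and the invariant factors of ∂_1 are all 1, so H_0 = Z.
  H_1: rank ker ∂_1 − rank ∂_2 = (14 − 8) − 2 = 4, and the invariant factors of ∂_2 are all 1, so H_1 = Z^4.
  H_2: rank ker ∂_2 − rank ∂_3 = (2 − 2) − 0 = 0, and there is no ∂_3, so H_2 = 0.

As a check, the Euler characteristic is 9 − 14 + 2 = -3, which agrees with 1 − 4 + 0 = -3.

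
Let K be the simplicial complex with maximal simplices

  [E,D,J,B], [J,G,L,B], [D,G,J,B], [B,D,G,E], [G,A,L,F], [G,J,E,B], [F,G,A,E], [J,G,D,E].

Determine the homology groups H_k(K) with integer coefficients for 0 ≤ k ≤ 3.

Fix the vertex order A < B < D < E < F < G < J < L and write every simplex with vertices in increasing order. Then dim K = 3 and the simplices of K are:

  0-simplices (8): A, B, D, E, F, G, J, L
  1-simplices (20): AE, AF, AG, AL, BD, BE, BG, BJ, BL, DE, DG, DJ, EF, EG, EJ, FG, FL, GJ, GL, JL
  2-simplices (20): AEF, AEG, AFG, AFL, AGL, BDE, BDG, BDJ, BEG, BEJ, BGJ, BGL, BJL, DEG, DEJ, DGJ, EFG, EGJ, FGL, GJL
  3-simplices (8): AEFG, AFGL, BDEG, BDEJ, BDGJ, BEGJ, BGJL, DEGJ

so the chain groups are C_0 ≅ Z^8, C_1 ≅ Z^20, C_2 ≅ Z^20, C_3 ≅ Z^8.

The boundary map ∂_1: C_1 → C_0 maps an edge to its endpoints' difference, ∂[p,q] = q − p. For instance
  ∂BL = L − B.
The resulting 8×20 matrix has rank 7, and its Smith normal form has invariant factors (1,1,1,1,1,1,1).

The boundary map ∂_2: C_2 → C_1 maps a triangle to the signed sum of its edges. For instance
  ∂DEG = EG − DG + DE,
  ∂BGJ = GJ − BJ + BG.
This gives a 20×20 integer matrix of rank 13; reducing to Smith normal form yields diagonal entries (1,1,1,1,1,1,1,1,1,1,1,1,1).

Boundary ∂_3: C_3 → C_2 sends each 3-simplex σ to the alternating sum Σ_i (−1)^i (σ with its i-th vertex removed). For instance
  ∂BDGJ = DGJ − BGJ + BDJ − BDG,
  ∂BEGJ = EGJ − BGJ + BEJ − BEG.
The 20×8 boundary matrix has rank 7 and Smith normal form diag(1,1,1,1,1,1,1).

From H_k ≅ ker(∂_k) / im(∂_{k+1}) we obtain:

  H_0: rank C_0 − rank ∂_1 = 8 − 7 = 1, and the invariant factors of ∂_1 are all 1, so H_0 ≅ Z.
  H_1: rank ker ∂_1 − rank ∂_2 = (20 − 7) − 13 = 0, and the invariant factors of ∂_2 are all 1, so H_1 ≅ 0.
  H_2: rank ker ∂_2 − rank ∂_3 = (20 − 13) − 7 = 0, and the invariant factors of ∂_3 are all 1, so H_2 ≅ 0.
  H_3: rank ker ∂_3 − rank ∂_4 = (8 − 7) − 0 = 1, and there is no ∂_4, so H_3 ≅ Z.

H_0 ≅ Z,  H_1 = 0,  H_2 = 0,  H_3 ≅ Z.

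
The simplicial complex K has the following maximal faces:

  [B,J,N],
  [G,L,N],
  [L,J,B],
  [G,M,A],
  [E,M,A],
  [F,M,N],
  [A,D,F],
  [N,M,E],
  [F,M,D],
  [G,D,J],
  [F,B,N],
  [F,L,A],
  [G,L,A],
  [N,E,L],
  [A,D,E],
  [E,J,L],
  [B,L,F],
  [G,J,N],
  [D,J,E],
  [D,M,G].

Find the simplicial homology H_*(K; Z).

H_0 ≅ Z,  H_1 ≅ Z ⊕ Z_2,  H_2 = 0.

K has 10 vertices, 30 edges, 20 triangles.
rank ∂_0 = 0, rank ∂_1 = 9 ⇒ b_0 = 10 − 0 − 9 = 1; all invariant factors of ∂_1 are 1 so no torsion. So H_0 ≅ Z.
rank ∂_1 = 9, rank ∂_2 = 20 ⇒ b_1 = 30 − 9 − 20 = 1; ∂_2 has invariant factor(s) [2] giving torsion. So H_1 ≅ Z ⊕ Z_2.
rank ∂_2 = 20, rank ∂_3 = 0 ⇒ b_2 = 20 − 20 − 0 = 0. So H_2 ≅ 0.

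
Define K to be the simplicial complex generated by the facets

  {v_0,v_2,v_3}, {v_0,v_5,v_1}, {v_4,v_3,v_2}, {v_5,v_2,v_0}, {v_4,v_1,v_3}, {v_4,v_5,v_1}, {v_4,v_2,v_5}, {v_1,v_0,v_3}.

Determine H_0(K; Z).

Take the total order v_0 < v_1 < v_2 < v_3 < v_4 < v_5 on the vertex set. Then K (dimension 2) consists of the simplices:

  0-simplices (6): [v_0], [v_1], [v_2], [v_3], [v_4], [v_5]
  1-simplices (12): [v_0,v_1], [v_0,v_2], [v_0,v_3], [v_0,v_5], [v_1,v_3], [v_1,v_4], [v_1,v_5], [v_2,v_3], [v_2,v_4], [v_2,v_5], [v_3,v_4], [v_4,v_5]
  2-simplices (8): [v_0,v_1,v_3], [v_0,v_1,v_5], [v_0,v_2,v_3], [v_0,v_2,v_5], [v_1,v_3,v_4], [v_1,v_4,v_5], [v_2,v_3,v_4], [v_2,v_4,v_5]

Hence C_0 ≅ Z^6, C_1 ≅ Z^12, C_2 ≅ Z^8.

Boundary ∂_1: C_1 → C_0 sends each edge [p,q] (with p < q) to q − p.
The 6×12 boundary matrix has rank 5 and Smith normal form diag(1,1,1,1,1).

∂_2: C_2 → C_1 maps a triangle to the signed sum of its edges. For instance
  ∂[v_1,v_4,v_5] = [v_4,v_5] − [v_1,v_5] + [v_1,v_4],
  ∂[v_2,v_3,v_4] = [v_3,v_4] − [v_2,v_4] + [v_2,v_3].
As a 12×8 matrix over Z this has rank 7, with invariant factors (1,1,1,1,1,1,1).

Reading off H_k = ker ∂_k / im ∂_{k+1}:

  H_0: rank C_0 − rank ∂_1 = 6 − 5 = 1, and the invariant factors of ∂_1 are all 1, so H_0 ≅ Z.

H_0 ≅ Z.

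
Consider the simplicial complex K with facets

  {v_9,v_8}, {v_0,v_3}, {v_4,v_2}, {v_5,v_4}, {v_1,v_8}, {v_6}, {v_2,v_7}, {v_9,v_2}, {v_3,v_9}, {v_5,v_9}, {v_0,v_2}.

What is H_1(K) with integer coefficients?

H_1 ≅ Z^2.

Take the total order v_0 < v_1 < v_2 < v_3 < v_4 < v_5 < v_6 < v_7 < v_8 < v_9 on the vertex set. Then K (dimension 1) consists of the simplices:

  0-simplices (10): [v_0], [v_1], [v_2], [v_3], [v_4], [v_5], [v_6], [v_7], [v_8], [v_9]
  1-simplices (10): [v_0,v_2], [v_0,v_3], [v_1,v_8], [v_2,v_4], [v_2,v_7], [v_2,v_9], [v_3,v_9], [v_4,v_5], [v_5,v_9], [v_8,v_9]

giving chain groups C_0 ≅ Z^10, C_1 ≅ Z^10.

Boundary ∂_1: C_1 → C_0 sends each edge [p,q] (with p < q) to q − p. For instance
  ∂[v_2,v_9] = [v_9] − [v_2].
The 10×10 boundary matrix has rank 8 and Smith normal form diag(1,1,1,1,1,1,1,1).

Now H_k = ker ∂_k / im ∂_{k+1}, so:

  H_1: rank ker ∂_1 − rank ∂_2 = (10 − 8) − 0 = 2, and there is no ∂_2, so H_1 = Z^2.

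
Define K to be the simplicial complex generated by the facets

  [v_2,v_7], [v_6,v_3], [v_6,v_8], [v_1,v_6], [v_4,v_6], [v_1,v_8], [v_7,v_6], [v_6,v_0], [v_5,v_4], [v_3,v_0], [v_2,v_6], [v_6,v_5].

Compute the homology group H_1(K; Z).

Order the vertices as v_0 < v_1 < v_2 < v_3 < v_4 < v_5 < v_6 < v_7 < v_8. Listing each simplex with vertices in this order, K has dimension 1 with simplices:

  0-simplices (9): [v_0], [v_1], [v_2], [v_3], [v_4], [v_5], [v_6], [v_7], [v_8]
  1-simplices (12): [v_0,v_3], [v_0,v_6], [v_1,v_6], [v_1,v_8], [v_2,v_6], [v_2,v_7], [v_3,v_6], [v_4,v_5], [v_4,v_6], [v_5,v_6], [v_6,v_7], [v_6,v_8]

so the chain groups are C_0 ≅ Z^9, C_1 ≅ Z^12.

∂_1: C_1 → C_0 maps an edge to its endpoints' difference, ∂[p,q] = q − p.
As a 9×12 matrix over Z this has rank 8, with invariant factors (1,1,1,1,1,1,1,1).

Reading off H_k = ker ∂_k / im ∂_{k+1}:

  H_1: rank ker ∂_1 − rank ∂_2 = (12 − 8) − 0 = 4, and there is no ∂_2, so H_1 ≅ Z^4.

(K is a triangulation of a wedge of 4 circles.)

H_1 = Z^4.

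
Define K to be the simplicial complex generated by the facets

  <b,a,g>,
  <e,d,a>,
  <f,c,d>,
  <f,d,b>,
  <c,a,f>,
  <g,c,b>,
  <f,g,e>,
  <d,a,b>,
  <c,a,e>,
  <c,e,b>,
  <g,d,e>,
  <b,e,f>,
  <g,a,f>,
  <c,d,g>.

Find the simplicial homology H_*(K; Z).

H_0 ≅ Z,  H_1 ≅ Z^2,  H_2 ≅ Z.

Take the total order a < b < c < d < e < f < g on the vertex set. Then K (dimension 2) consists of the simplices:

  0-simplices (7): a, b, c, d, e, f, g
  1-simplices (21): ab, ac, ad, ae, af, ag, bc, bd, be, bf, bg, cd, ce, cf, cg, de, df, dg, ef, eg, fg
  2-simplices (14): abd, abg, ace, acf, ade, afg, bce, bcg, bdf, bef, cdf, cdg, deg, efg

Hence C_0 ≅ Z^7, C_1 ≅ Z^21, C_2 ≅ Z^14.

Boundary ∂_1: C_1 → C_0 is given by ∂[p,q] = [q] − [p]. For instance
  ∂bd = d − b.
This gives a 7×21 integer matrix of rank 6; reducing to Smith normal form yields diagonal entries (1,1,1,1,1,1).

The boundary map ∂_2: C_2 → C_1 maps a triangle to the signed sum of its edges. For instance
  ∂abg = bg − ag + ab,
  ∂deg = eg − dg + de.
The resulting 21×14 matrix has rank 13, and its Smith normal form has invariant factors (1,1,1,1,1,1,1,1,1,1,1,1,1).

Computing H_k = (kernel of ∂_k) / (image of ∂_{k+1}):

  H_0: rank C_0 − rank ∂_1 = 7 − 6 = 1, and the invariant factors of ∂_1 are all 1, so H_0 = Z.
  H_1: rank ker ∂_1 − rank ∂_2 = (21 − 6) − 13 = 2, and the invariant factors of ∂_2 are all 1, so H_1 = Z^2.
  H_2: rank ker ∂_2 − rank ∂_3 = (14 − 13) − 0 = 1, and there is no ∂_3, so H_2 = Z.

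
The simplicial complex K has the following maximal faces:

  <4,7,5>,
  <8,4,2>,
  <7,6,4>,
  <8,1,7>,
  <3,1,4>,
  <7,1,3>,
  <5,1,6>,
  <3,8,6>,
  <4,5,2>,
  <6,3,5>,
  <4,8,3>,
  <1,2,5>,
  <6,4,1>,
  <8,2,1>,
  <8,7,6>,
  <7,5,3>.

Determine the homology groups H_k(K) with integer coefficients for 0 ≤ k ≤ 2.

We work with the vertex ordering 1 < 2 < 3 < 4 < 5 < 6 < 7 < 8. The simplices of K, each written with vertices in increasing order, are:

  0-simplices (8): [1], [2], [3], [4], [5], [6], [7], [8]
  1-simplices (24): (24 of them)
  2-simplices (16): [1,2,5], [1,2,8], [1,3,4], [1,3,7], [1,4,6], [1,5,6], [1,7,8], [2,4,5], [2,4,8], [3,4,8], [3,5,6], [3,5,7], [3,6,8], [4,5,7], [4,6,7], [6,7,8]

Hence C_0 ≅ Z^8, C_1 ≅ Z^24, C_2 ≅ Z^16.

∂_1: C_1 → C_0 maps an edge to its endpoints' difference, ∂[p,q] = q − p. For instance
  ∂[6,8] = [8] − [6].
The resulting 8×24 matrix has rank 7, and its Smith normal form has invariant factors (1,1,1,1,1,1,1).

The boundary map ∂_2: C_2 → C_1 acts by ∂[p,q,r] = [q,r] − [p,r] + [p,q]. For instance
  ∂[1,4,6] = [4,6] − [1,6] + [1,4],
  ∂[1,2,5] = [2,5] − [1,5] + [1,2].
The 24×16 boundary matrix has rank 15 and Smith normal form diag(1,1,1,1,1,1,1,1,1,1,1,1,1,1,1).

Now H_k = ker ∂_k / im ∂_{k+1}, so:

  H_0: rank C_0 − rank ∂_1 = 8 − 7 = 1, and the invariant factors of ∂_1 are all 1, so H_0 = Z.
  H_1: rank ker ∂_1 − rank ∂_2 = (24 − 7) − 15 = 2, and the invariant factors of ∂_2 are all 1, so H_1 = Z^2.
  H_2: rank ker ∂_2 − rank ∂_3 = (16 − 15) − 0 = 1, and there is no ∂_3, so H_2 = Z.

As a check, the Euler characteristic is 8 − 24 + 16 = 0, which agrees with 1 − 2 + 1 = 0.

H_0 = Z,  H_1 = Z^2,  H_2 = Z.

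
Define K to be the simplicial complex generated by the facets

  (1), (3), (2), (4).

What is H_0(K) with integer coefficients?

H_0 ≅ Z^4.

Order the vertices as 1 < 2 < 3 < 4. Listing each simplex with vertices in this order, K has dimension 0 with simplices:

  0-simplices (4): [1], [2], [3], [4]

Hence C_0 ≅ Z^4.

Computing H_k = (kernel of ∂_k) / (image of ∂_{k+1}):

  H_0: rank C_0 − rank ∂_1 = 4 − 0 = 4, and there is no ∂_1, so H_0 = Z^4.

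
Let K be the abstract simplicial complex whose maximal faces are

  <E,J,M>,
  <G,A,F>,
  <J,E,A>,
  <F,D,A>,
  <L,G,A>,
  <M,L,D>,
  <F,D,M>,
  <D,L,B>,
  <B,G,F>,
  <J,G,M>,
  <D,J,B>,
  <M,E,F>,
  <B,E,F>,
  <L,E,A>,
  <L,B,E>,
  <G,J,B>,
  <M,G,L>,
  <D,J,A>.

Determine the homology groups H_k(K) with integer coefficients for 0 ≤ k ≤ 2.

H_0 = Z,  H_1 = Z^2,  H_2 = Z.

Take the total order A < B < D < E < F < G < J < L < M on the vertex set. Then K (dimension 2) consists of the simplices:

  0-simplices (9): A, B, D, E, F, G, J, L, M
  1-simplices (27): AD, AE, AF, AG, AJ, AL, BD, BE, BF, BG, BJ, BL, DF, DJ, DL, DM, EF, EJ, EL, EM, FG, FM, GJ, GL, GM, JM, LM
  2-simplices (18): ADF, ADJ, AEJ, AEL, AFG, AGL, BDJ, BDL, BEF, BEL, BFG, BGJ, DFM, DLM, EFM, EJM, GJM, GLM

giving chain groups C_0 ≅ Z^9, C_1 ≅ Z^27, C_2 ≅ Z^18.

The boundary map ∂_1: C_1 → C_0 maps an edge to its endpoints' difference, ∂[p,q] = q − p. For instance
  ∂EJ = J − E.
This gives a 9×27 integer matrix of rank 8; reducing to Smith normal form yields diagonal entries (1,1,1,1,1,1,1,1).

The boundary map ∂_2: C_2 → C_1 maps a triangle to the signed sum of its edges. For instance
  ∂AGL = GL − AL + AG,
  ∂BGJ = GJ − BJ + BG.
As a 27×18 matrix over Z this has rank 17, with invariant factors (1,1,1,1,1,1,1,1,1,1,1,1,1,1,1,1,1).

Reading off H_k = ker ∂_k / im ∂_{k+1}:

  H_0: rank C_0 − rank ∂_1 = 9 − 8 = 1, and the invariant factors of ∂_1 are all 1, so H_0 = Z.
  H_1: rank ker ∂_1 − rank ∂_2 = (27 − 8) − 17 = 2, and the invariant factors of ∂_2 are all 1, so H_1 = Z^2.
  H_2: rank ker ∂_2 − rank ∂_3 = (18 − 17) − 0 = 1, and there is no ∂_3, so H_2 = Z.

As a check, the Euler characteristic is 9 − 27 + 18 = 0, which agrees with 1 − 2 + 1 = 0.
(K is a triangulation of the torus T^2.)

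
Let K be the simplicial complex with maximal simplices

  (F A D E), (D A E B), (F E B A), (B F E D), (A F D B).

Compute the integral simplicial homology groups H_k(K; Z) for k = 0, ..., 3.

K has 5 vertices, 10 edges, 10 triangles, 5 3-simplices.
rank ∂_0 = 0, rank ∂_1 = 4 ⇒ b_0 = 5 − 0 − 4 = 1; all invariant factors of ∂_1 are 1 so no torsion. So H_0 = Z.
rank ∂_1 = 4, rank ∂_2 = 6 ⇒ b_1 = 10 − 4 − 6 = 0; all invariant factors of ∂_2 are 1 so no torsion. So H_1 = 0.
rank ∂_2 = 6, rank ∂_3 = 4 ⇒ b_2 = 10 − 6 − 4 = 0; all invariant factors of ∂_3 are 1 so no torsion. So H_2 = 0.
rank ∂_3 = 4, rank ∂_4 = 0 ⇒ b_3 = 5 − 4 − 0 = 1. So H_3 = Z.

H_0 ≅ Z,  H_1 = 0,  H_2 = 0,  H_3 ≅ Z.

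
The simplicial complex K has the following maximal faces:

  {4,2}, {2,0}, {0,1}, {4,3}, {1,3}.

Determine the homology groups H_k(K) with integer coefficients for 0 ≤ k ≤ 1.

Take the total order 0 < 1 < 2 < 3 < 4 on the vertex set. Then K (dimension 1) consists of the simplices:

  0-simplices (5): [0], [1], [2], [3], [4]
  1-simplices (5): [0,1], [0,2], [1,3], [2,4], [3,4]

giving chain groups C_0 ≅ Z^5, C_1 ≅ Z^5.

∂_1: C_1 → C_0 maps an edge to its endpoints' difference, ∂[p,q] = q − p.
The resulting 5×5 matrix has rank 4, and its Smith normal form has invariant factors (1,1,1,1).

Reading off H_k = ker ∂_k / im ∂_{k+1}:

  H_0: rank C_0 − rank ∂_1 = 5 − 4 = 1, and the invariant factors of ∂_1 are all 1, so H_0 ≅ Z.
  H_1: rank ker ∂_1 − rank ∂_2 = (5 − 4) − 0 = 1, and there is no ∂_2, so H_1 ≅ Z.

As a check, the Euler characteristic is 5 − 5 = 0, which agrees with 1 − 1 = 0.

H_0 ≅ Z,  H_1 ≅ Z.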